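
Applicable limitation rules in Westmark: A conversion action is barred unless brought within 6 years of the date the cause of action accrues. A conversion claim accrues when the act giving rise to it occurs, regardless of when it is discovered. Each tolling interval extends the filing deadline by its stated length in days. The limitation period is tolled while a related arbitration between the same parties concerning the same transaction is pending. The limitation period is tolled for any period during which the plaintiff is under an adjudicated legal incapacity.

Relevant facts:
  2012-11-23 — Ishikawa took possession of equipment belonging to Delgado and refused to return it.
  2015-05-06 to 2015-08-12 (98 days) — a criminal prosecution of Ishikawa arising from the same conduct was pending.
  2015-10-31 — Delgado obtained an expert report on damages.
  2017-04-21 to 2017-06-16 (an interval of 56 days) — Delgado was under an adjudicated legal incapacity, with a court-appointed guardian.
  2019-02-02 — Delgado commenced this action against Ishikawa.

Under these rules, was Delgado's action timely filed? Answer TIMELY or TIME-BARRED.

TIME-BARRED

The cause of action accrued on 2012-11-23, the date of the act.
Adding the 6 years base period to 2012-11-23 gives a deadline of 2018-11-23, before any tolling.
The plaintiff's legal incapacity from 2017-04-21 to 2017-06-16 tolled the period for 56 days, extending the deadline to 2019-01-18.
Although a criminal prosecution ran from 2015-05-06 to 2015-08-12, the stated rules do not make that a tolling event, so it is disregarded.
None of the other events listed affects the running of the period under the stated rules.
The 2019-02-02 filing falls after the 2019-01-18 deadline; the claim is time-barred.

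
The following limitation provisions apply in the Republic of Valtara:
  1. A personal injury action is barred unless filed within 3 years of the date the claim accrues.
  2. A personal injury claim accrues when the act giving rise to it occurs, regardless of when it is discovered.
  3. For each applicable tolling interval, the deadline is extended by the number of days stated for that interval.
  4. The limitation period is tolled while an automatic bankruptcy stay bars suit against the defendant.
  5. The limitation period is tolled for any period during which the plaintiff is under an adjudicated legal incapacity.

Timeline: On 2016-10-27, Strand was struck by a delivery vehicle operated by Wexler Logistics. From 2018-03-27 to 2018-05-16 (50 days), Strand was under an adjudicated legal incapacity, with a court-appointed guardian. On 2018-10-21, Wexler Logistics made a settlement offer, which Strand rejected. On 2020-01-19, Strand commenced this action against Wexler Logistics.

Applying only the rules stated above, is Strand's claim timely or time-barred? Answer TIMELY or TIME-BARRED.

TIME-BARRED

The claim accrued on 2016-10-27, the date of the act.
3 years from 2016-10-27 is 2019-10-27.
Because the plaintiff's legal incapacity ran from 2018-03-27 to 2018-05-16, the deadline is extended by 50 days to 2019-12-16.
Nothing else in the chronology tolls or restarts the period.
The 2020-01-19 filing falls after the 2019-12-16 deadline; the claim is time-barred.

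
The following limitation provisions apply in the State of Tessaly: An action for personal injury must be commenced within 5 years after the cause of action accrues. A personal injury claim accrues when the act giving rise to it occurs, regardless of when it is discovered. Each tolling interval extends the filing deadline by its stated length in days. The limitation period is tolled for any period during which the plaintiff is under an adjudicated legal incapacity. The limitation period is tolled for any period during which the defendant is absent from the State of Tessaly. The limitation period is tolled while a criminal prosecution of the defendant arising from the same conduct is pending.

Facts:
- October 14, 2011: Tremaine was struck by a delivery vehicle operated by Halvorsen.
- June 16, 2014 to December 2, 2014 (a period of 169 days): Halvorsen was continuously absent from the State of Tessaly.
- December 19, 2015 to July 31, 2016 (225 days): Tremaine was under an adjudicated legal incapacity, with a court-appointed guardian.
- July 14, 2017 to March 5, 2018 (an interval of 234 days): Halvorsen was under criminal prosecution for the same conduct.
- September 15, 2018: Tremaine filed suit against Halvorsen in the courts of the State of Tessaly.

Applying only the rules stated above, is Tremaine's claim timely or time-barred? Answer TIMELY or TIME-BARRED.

The cause of action accrued on October 14, 2011, the date of the act.
5 years from October 14, 2011 is October 14, 2016.
The defendant's absence from the jurisdiction from June 16, 2014 to December 2, 2014 tolled the period for 169 days, extending the deadline to April 1, 2017.
The plaintiff's legal incapacity from December 19, 2015 to July 31, 2016 tolled the period for 225 days, extending the deadline to November 12, 2017.
The pending criminal prosecution from July 14, 2017 to March 5, 2018 tolled the period for 234 days, extending the deadline to July 4, 2018.
Filing on September 15, 2018 missed the July 4, 2018 deadline — the action is time-barred.

TIME-BARRED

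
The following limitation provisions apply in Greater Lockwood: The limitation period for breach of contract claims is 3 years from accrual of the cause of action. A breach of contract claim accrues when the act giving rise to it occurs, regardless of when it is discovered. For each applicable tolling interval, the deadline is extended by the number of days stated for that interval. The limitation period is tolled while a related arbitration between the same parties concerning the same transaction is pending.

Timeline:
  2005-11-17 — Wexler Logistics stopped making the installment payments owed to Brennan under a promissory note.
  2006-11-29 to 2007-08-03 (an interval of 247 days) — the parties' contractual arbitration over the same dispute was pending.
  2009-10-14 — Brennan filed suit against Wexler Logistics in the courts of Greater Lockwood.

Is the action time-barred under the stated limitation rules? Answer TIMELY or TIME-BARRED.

The claim accrued on 2005-11-17, when the wrongful act occurred.
3 years from 2005-11-17 is 2008-11-17.
The pending related arbitration from 2006-11-29 to 2007-08-03 tolled the period for 247 days, extending the deadline to 2009-07-22.
Brennan filed on 2009-10-14, after the 2009-07-22 deadline, so the action is time-barred.

TIME-BARRED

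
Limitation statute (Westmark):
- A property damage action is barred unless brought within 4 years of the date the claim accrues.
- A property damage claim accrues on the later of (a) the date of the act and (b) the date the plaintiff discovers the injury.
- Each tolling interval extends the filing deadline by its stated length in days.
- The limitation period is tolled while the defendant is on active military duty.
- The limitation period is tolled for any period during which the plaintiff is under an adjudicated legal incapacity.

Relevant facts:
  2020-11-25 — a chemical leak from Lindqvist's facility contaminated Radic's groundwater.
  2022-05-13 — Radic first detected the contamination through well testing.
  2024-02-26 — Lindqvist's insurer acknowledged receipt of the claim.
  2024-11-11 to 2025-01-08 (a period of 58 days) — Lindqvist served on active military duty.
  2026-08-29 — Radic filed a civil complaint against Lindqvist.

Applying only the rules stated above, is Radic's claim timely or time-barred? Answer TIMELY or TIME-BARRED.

TIME-BARRED

Because discovery on 2022-05-13 post-dates the 2020-11-25 act, accrual under the later-of rule falls on 2022-05-13.
The untolled deadline — 4 years after 2022-05-13 — is 2026-05-13.
The period was tolled for 58 days by the defendant's active military service (2024-11-11 to 2025-01-08), pushing the deadline to 2026-07-10.
Nothing else in the chronology tolls or restarts the period.
The 2026-08-29 filing falls after the 2026-07-10 deadline; the claim is time-barred.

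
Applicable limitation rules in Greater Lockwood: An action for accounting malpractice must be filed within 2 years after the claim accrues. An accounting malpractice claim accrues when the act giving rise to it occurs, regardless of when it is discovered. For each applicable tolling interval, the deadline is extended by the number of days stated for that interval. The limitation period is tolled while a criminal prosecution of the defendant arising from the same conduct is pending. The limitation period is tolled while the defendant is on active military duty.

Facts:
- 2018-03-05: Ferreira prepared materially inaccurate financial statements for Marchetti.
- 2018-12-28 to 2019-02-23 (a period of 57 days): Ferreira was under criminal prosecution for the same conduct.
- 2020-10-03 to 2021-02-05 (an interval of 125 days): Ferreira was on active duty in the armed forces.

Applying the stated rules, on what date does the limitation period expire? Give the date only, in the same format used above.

2020-05-01

The limitation period began to run on 2018-03-05.
Adding the 2 years base period to 2018-03-05 gives a deadline of 2020-03-05, before any tolling.
The pending criminal prosecution from 2018-12-28 to 2019-02-23 tolled the period for 57 days, extending the deadline to 2020-05-01.
By the time the defendant's active military service began on 2020-10-03, the limitation period had already expired on 2020-05-01; that interval cannot revive it.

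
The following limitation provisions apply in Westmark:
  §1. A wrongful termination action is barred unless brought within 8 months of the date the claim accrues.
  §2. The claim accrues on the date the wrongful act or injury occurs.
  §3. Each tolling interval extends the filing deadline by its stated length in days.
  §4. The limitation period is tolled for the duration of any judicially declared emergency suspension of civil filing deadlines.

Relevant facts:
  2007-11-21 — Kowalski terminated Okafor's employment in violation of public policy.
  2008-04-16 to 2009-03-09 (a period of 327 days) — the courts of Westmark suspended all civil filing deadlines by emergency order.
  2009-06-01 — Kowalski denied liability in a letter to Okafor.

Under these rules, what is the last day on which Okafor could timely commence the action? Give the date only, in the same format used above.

2009-06-13

The claim accrued on 2007-11-21, the date of the act.
8 months from 2007-11-21 is 2008-07-21.
The period was tolled for 327 days by the emergency suspension of filing deadlines (2008-04-16 to 2009-03-09), pushing the deadline to 2009-06-13.
The other events in the timeline have no effect on the limitation period under the stated rules.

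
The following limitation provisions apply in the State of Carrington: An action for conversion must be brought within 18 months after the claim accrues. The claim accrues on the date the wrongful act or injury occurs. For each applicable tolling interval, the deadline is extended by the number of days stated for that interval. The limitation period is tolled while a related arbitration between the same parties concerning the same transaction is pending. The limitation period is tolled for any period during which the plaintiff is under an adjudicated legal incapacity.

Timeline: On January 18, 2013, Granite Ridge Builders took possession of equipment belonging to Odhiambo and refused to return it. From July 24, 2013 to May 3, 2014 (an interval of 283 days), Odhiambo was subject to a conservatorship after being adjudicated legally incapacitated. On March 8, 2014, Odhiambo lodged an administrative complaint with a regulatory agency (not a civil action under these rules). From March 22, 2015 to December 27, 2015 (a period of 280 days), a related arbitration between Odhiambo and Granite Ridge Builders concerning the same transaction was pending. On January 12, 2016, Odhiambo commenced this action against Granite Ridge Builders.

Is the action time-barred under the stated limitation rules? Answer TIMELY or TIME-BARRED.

The claim accrued on January 18, 2013, when the wrongful act occurred.
Adding the 18 months base period to January 18, 2013 gives a deadline of July 18, 2014, before any tolling.
The period was tolled for 283 days by the plaintiff's legal incapacity (July 24, 2013 to May 3, 2014), pushing the deadline to April 27, 2015.
Because the pending related arbitration ran from March 22, 2015 to December 27, 2015, the deadline is extended by 280 days to February 1, 2016.
Nothing else in the chronology tolls or restarts the period.
The January 12, 2016 filing precedes the February 1, 2016 deadline; the claim is timely.

TIMELY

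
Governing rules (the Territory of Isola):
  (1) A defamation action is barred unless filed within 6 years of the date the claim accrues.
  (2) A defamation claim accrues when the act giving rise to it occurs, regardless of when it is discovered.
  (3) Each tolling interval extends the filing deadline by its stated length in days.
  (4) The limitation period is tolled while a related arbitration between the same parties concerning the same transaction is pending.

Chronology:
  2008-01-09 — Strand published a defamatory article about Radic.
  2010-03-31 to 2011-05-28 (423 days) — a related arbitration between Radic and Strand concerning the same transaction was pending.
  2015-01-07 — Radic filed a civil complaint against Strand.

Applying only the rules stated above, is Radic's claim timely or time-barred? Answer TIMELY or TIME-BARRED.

TIMELY

The claim accrued on 2008-01-09, the date of the act.
The untolled deadline — 6 years after 2008-01-09 — is 2014-01-09.
The period was tolled for 423 days by the pending related arbitration (2010-03-31 to 2011-05-28), pushing the deadline to 2015-03-08.
Radic filed on 2015-01-07, before the 2015-03-08 deadline, so the action is timely.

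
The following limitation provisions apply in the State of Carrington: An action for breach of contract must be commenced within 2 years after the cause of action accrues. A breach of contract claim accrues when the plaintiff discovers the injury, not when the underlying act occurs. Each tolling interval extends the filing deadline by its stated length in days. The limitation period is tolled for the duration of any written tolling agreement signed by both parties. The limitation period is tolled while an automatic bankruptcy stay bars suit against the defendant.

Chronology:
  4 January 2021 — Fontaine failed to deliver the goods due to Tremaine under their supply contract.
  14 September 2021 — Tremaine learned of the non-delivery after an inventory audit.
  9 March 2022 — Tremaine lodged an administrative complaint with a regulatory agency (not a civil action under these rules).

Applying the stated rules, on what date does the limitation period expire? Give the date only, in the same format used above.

Under the discovery rule, the claim accrued on 14 September 2021, when Tremaine discovered the injury — not on the 4 January 2021 date of the underlying act.
The untolled deadline — 2 years after 14 September 2021 — is 14 September 2023.
The other events in the timeline have no effect on the limitation period under the stated rules.

14 September 2023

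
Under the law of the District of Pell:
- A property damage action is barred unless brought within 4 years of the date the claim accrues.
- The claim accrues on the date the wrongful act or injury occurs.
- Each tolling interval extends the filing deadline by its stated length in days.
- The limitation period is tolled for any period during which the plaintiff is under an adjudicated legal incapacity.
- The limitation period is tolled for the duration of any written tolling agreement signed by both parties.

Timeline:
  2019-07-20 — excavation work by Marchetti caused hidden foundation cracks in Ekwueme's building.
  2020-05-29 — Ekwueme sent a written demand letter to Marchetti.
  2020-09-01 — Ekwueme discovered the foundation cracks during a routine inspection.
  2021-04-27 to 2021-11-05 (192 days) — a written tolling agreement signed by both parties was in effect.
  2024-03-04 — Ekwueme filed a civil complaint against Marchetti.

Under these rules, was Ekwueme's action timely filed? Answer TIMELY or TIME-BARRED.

TIME-BARRED

Because the rule ties accrual to occurrence, the claim accrued on 2019-07-20, not on the 2020-09-01 discovery date.
Adding the 4 years base period to 2019-07-20 gives a deadline of 2023-07-20, before any tolling.
The period was tolled for 192 days by the written tolling agreement (2021-04-27 to 2021-11-05), pushing the deadline to 2024-01-28.
The other events in the timeline have no effect on the limitation period under the stated rules.
The 2024-03-04 filing falls after the 2024-01-28 deadline; the claim is time-barred.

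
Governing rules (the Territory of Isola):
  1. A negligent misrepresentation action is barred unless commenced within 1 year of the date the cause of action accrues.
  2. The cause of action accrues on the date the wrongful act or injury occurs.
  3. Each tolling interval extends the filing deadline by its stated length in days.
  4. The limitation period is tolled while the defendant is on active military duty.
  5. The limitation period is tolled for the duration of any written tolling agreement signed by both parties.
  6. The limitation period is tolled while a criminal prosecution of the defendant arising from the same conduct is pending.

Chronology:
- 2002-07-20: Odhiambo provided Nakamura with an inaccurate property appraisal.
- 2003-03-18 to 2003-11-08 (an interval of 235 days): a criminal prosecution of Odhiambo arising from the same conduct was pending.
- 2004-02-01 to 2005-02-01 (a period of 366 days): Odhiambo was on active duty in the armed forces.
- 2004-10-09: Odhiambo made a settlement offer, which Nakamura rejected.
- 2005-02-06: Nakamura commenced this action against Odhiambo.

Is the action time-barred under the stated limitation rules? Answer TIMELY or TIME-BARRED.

The claim accrued on 2002-07-20, when the wrongful act occurred.
1 year from 2002-07-20 is 2003-07-20.
Because the pending criminal prosecution ran from 2003-03-18 to 2003-11-08, the deadline is extended by 235 days to 2004-03-11.
The period was tolled for 366 days by the defendant's active military service (2004-02-01 to 2005-02-01), pushing the deadline to 2005-03-12.
None of the other events listed affects the running of the period under the stated rules.
Filing on 2005-02-06 beat the 2005-03-12 deadline — the action is timely.

TIMELY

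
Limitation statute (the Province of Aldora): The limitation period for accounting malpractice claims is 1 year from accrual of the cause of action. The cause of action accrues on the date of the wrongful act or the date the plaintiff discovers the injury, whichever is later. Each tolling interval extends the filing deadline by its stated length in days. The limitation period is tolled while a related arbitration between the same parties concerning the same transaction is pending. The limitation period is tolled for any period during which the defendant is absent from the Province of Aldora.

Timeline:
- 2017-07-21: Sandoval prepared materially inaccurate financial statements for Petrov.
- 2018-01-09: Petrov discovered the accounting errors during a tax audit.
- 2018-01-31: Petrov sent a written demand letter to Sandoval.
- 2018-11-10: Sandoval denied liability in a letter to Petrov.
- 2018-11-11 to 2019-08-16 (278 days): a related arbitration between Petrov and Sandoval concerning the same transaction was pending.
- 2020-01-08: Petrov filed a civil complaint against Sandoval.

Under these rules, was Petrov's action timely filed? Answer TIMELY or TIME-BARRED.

The claim accrued on 2018-01-09 — the later of the 2017-07-21 act and the 2018-01-09 discovery.
1 year from 2018-01-09 is 2019-01-09.
The period was tolled for 278 days by the pending related arbitration (2018-11-11 to 2019-08-16), pushing the deadline to 2019-10-14.
The other events in the timeline have no effect on the limitation period under the stated rules.
Filing on 2020-01-08 missed the 2019-10-14 deadline — the action is time-barred.

TIME-BARRED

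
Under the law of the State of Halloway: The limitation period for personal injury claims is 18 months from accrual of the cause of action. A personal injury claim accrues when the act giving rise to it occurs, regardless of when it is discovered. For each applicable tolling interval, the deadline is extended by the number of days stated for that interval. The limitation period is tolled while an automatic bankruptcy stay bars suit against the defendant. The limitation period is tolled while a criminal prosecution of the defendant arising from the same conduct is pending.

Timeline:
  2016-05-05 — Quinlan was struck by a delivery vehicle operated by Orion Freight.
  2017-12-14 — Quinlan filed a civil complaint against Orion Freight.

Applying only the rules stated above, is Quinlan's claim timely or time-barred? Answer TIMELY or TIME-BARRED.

TIME-BARRED

The cause of action accrued on 2016-05-05, the date of the act.
Adding the 18 months base period to 2016-05-05 gives a deadline of 2017-11-05, before any tolling.
Quinlan filed on 2017-12-14, after the 2017-11-05 deadline, so the action is time-barred.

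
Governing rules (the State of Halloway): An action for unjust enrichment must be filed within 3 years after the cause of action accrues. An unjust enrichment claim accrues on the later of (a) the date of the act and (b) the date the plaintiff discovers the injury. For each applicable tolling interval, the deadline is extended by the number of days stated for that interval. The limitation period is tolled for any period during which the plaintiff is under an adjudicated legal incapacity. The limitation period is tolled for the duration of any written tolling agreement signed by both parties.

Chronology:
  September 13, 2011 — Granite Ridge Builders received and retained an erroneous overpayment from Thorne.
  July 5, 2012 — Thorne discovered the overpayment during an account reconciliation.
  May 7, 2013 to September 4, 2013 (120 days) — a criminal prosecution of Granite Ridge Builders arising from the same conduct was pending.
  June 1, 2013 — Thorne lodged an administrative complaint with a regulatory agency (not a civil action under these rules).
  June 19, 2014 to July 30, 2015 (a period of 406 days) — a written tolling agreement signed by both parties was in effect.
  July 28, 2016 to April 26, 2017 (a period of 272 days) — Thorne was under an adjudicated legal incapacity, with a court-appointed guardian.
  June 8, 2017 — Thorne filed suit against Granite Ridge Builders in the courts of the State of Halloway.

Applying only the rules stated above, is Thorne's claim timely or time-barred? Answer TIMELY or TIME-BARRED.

The claim accrued on July 5, 2012 — the later of the September 13, 2011 act and the July 5, 2012 discovery.
The untolled deadline — 3 years after July 5, 2012 — is July 5, 2015.
The period was tolled for 406 days by the written tolling agreement (June 19, 2014 to July 30, 2015), pushing the deadline to August 14, 2016.
The period was tolled for 272 days by the plaintiff's legal incapacity (July 28, 2016 to April 26, 2017), pushing the deadline to May 13, 2017.
The pending criminal prosecution from May 7, 2013 to September 4, 2013 does not toll the period, because no stated rule makes a criminal prosecution a tolling event.
None of the other events listed affects the running of the period under the stated rules.
Filing on June 8, 2017 missed the May 13, 2017 deadline — the action is time-barred.

TIME-BARRED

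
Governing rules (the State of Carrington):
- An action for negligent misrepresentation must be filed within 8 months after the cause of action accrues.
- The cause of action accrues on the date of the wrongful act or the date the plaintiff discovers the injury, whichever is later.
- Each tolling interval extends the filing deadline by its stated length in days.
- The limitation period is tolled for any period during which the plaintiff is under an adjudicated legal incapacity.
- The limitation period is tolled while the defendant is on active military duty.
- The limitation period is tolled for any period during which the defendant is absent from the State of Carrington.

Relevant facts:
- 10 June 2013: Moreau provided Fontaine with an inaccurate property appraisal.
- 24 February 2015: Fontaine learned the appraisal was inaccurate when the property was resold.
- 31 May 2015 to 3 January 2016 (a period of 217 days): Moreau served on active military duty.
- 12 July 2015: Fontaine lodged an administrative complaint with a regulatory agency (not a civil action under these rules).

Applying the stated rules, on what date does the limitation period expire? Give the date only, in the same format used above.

28 May 2016

Taking the later of the act (10 June 2013) and discovery (24 February 2015), the claim accrued on 24 February 2015.
Adding the 8 months base period to 24 February 2015 gives a deadline of 24 October 2015, before any tolling.
The defendant's active military service from 31 May 2015 to 3 January 2016 tolled the period for 217 days, extending the deadline to 28 May 2016.
None of the other events listed affects the running of the period under the stated rules.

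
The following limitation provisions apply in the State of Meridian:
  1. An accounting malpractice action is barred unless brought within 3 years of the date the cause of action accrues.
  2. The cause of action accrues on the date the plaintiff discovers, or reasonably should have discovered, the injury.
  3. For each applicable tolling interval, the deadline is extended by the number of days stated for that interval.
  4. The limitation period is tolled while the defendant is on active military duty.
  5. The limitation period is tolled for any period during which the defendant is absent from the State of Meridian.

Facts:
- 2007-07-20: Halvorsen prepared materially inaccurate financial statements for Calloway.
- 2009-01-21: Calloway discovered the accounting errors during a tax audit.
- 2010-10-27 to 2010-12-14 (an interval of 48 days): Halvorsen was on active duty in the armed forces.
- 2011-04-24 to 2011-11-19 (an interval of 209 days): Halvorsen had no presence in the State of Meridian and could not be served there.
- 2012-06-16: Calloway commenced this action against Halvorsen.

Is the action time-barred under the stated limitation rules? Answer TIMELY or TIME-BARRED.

TIMELY

Accrual is tied to discovery, so the period began on 2009-01-21 rather than on 2007-07-20 when the act occurred.
The untolled deadline — 3 years after 2009-01-21 — is 2012-01-21.
The period was tolled for 48 days by the defendant's active military service (2010-10-27 to 2010-12-14), pushing the deadline to 2012-03-09.
Because the defendant's absence from the jurisdiction ran from 2011-04-24 to 2011-11-19, the deadline is extended by 209 days to 2012-10-04.
Calloway filed on 2012-06-16, before the 2012-10-04 deadline, so the action is timely.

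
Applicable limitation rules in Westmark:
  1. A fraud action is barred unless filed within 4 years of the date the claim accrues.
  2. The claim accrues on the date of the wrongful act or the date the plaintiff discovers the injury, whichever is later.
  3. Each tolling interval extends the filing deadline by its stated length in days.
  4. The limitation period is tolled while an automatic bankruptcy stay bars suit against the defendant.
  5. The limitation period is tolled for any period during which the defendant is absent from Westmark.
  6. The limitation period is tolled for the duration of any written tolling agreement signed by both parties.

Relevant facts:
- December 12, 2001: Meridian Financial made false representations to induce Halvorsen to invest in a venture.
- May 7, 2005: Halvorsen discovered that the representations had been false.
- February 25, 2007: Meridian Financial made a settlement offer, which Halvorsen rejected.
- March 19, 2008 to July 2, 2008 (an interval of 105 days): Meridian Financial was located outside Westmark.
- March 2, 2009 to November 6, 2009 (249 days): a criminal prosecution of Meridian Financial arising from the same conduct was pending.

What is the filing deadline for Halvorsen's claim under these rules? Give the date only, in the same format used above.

August 20, 2009

Because discovery on May 7, 2005 post-dates the December 12, 2001 act, accrual under the later-of rule falls on May 7, 2005.
4 years from May 7, 2005 is May 7, 2009.
The defendant's absence from the jurisdiction from March 19, 2008 to July 2, 2008 tolled the period for 105 days, extending the deadline to August 20, 2009.
No stated provision tolls the period for a criminal prosecution, so the interval from March 2, 2009 to November 6, 2009 has no effect on the deadline.
The other events in the timeline have no effect on the limitation period under the stated rules.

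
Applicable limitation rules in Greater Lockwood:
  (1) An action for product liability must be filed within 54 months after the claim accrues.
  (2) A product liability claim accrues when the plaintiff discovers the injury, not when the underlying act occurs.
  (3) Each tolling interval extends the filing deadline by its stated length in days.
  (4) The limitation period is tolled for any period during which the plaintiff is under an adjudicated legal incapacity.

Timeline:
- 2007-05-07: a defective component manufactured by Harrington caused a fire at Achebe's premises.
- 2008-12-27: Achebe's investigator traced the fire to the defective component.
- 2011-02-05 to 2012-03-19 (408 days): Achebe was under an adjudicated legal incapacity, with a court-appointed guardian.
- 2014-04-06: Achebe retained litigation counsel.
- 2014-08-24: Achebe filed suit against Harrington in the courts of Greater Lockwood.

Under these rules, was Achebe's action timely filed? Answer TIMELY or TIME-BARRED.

Under the discovery rule, the claim accrued on 2008-12-27, when Achebe discovered the injury — not on the 2007-05-07 date of the underlying act.
Adding the 54 months base period to 2008-12-27 gives a deadline of 2013-06-27, before any tolling.
The plaintiff's legal incapacity from 2011-02-05 to 2012-03-19 tolled the period for 408 days, extending the deadline to 2014-08-09.
Nothing else in the chronology tolls or restarts the period.
Achebe filed on 2014-08-24, after the 2014-08-09 deadline, so the action is time-barred.

TIME-BARRED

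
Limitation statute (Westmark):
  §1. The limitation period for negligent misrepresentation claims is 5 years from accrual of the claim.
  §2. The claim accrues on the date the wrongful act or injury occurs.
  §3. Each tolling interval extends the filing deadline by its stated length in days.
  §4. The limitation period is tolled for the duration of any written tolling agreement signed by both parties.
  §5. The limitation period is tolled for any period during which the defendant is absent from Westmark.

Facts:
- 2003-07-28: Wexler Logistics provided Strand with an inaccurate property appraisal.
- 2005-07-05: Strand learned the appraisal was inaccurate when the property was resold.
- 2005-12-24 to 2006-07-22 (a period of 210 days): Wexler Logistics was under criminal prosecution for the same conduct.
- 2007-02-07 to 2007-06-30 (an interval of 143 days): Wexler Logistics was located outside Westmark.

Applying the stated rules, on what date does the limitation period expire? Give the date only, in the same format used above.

2008-12-18

Because the rule ties accrual to occurrence, the claim accrued on 2003-07-28, not on the 2005-07-05 discovery date.
Adding the 5 years base period to 2003-07-28 gives a deadline of 2008-07-28, before any tolling.
The period was tolled for 143 days by the defendant's absence from the jurisdiction (2007-02-07 to 2007-06-30), pushing the deadline to 2008-12-18.
Although a criminal prosecution ran from 2005-12-24 to 2006-07-22, the stated rules do not make that a tolling event, so it is disregarded.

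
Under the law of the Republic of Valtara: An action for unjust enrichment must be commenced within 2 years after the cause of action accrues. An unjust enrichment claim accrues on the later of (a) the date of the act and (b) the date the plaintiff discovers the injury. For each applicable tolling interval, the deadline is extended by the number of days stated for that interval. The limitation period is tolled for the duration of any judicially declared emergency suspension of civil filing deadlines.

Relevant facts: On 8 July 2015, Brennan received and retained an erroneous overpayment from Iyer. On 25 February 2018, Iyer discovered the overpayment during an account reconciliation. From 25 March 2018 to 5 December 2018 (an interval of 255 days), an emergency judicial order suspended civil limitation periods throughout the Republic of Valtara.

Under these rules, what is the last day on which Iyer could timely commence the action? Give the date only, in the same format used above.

6 November 2020

The claim accrued on 25 February 2018 — the later of the 8 July 2015 act and the 25 February 2018 discovery.
2 years from 25 February 2018 is 25 February 2020.
The period was tolled for 255 days by the emergency suspension of filing deadlines (25 March 2018 to 5 December 2018), pushing the deadline to 6 November 2020.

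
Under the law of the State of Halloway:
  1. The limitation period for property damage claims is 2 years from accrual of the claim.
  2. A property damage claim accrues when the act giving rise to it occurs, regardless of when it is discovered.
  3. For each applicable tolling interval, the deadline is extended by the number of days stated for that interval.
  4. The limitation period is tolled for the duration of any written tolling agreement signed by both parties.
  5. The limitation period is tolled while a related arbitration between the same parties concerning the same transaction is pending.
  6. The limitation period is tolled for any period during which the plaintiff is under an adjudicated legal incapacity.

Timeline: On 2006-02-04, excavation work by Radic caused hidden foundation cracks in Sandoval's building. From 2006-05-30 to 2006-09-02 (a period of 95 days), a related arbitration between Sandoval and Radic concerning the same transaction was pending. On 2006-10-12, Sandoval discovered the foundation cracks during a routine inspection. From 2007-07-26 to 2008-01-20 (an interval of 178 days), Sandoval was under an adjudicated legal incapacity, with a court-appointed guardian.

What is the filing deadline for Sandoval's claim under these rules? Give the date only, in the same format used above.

Because the rule ties accrual to occurrence, the claim accrued on 2006-02-04, not on the 2006-10-12 discovery date.
2 years from 2006-02-04 is 2008-02-04.
The pending related arbitration from 2006-05-30 to 2006-09-02 tolled the period for 95 days, extending the deadline to 2008-05-09.
The period was tolled for 178 days by the plaintiff's legal incapacity (2007-07-26 to 2008-01-20), pushing the deadline to 2008-11-03.

2008-11-03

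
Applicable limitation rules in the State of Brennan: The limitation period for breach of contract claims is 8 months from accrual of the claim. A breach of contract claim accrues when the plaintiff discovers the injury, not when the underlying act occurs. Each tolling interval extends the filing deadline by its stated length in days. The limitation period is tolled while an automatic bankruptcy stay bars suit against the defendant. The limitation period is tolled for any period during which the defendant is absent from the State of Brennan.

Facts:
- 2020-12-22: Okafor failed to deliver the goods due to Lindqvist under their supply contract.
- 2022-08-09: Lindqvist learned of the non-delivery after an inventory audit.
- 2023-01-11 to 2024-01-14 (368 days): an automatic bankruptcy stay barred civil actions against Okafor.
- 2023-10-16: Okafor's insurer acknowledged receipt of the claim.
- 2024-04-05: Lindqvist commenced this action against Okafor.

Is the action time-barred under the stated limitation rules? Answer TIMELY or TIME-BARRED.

Under the discovery rule, the claim accrued on 2022-08-09, when Lindqvist discovered the injury — not on the 2020-12-22 date of the underlying act.
Adding the 8 months base period to 2022-08-09 gives a deadline of 2023-04-09, before any tolling.
The period was tolled for 368 days by the automatic bankruptcy stay (2023-01-11 to 2024-01-14), pushing the deadline to 2024-04-11.
The other events in the timeline have no effect on the limitation period under the stated rules.
The 2024-04-05 filing precedes the 2024-04-11 deadline; the claim is timely.

TIMELY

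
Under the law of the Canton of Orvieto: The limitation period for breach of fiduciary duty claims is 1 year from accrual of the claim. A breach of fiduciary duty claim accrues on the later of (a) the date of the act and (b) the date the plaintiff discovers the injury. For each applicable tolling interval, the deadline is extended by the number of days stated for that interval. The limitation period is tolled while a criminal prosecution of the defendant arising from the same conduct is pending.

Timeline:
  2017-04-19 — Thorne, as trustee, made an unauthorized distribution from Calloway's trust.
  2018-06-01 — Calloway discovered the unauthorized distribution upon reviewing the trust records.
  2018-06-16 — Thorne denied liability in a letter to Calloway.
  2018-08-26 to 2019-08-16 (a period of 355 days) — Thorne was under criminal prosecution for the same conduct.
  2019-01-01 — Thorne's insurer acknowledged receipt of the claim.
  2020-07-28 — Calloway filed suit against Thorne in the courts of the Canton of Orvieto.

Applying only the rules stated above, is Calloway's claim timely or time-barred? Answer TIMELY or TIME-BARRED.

TIME-BARRED

The claim accrued on 2018-06-01 — the later of the 2017-04-19 act and the 2018-06-01 discovery.
Adding the 1 year base period to 2018-06-01 gives a deadline of 2019-06-01, before any tolling.
The pending criminal prosecution from 2018-08-26 to 2019-08-16 tolled the period for 355 days, extending the deadline to 2020-05-21.
None of the other events listed affects the running of the period under the stated rules.
The 2020-07-28 filing falls after the 2020-05-21 deadline; the claim is time-barred.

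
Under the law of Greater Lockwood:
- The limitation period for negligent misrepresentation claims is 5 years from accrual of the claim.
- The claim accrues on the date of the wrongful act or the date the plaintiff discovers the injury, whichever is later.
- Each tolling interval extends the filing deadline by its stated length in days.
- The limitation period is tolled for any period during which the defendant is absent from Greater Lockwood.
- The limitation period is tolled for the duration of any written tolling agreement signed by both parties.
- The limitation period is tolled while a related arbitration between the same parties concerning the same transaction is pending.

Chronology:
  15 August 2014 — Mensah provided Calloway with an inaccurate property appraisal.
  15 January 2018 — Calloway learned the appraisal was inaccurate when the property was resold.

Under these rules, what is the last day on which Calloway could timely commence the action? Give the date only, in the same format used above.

Taking the later of the act (15 August 2014) and discovery (15 January 2018), the claim accrued on 15 January 2018.
The untolled deadline — 5 years after 15 January 2018 — is 15 January 2023.

15 January 2023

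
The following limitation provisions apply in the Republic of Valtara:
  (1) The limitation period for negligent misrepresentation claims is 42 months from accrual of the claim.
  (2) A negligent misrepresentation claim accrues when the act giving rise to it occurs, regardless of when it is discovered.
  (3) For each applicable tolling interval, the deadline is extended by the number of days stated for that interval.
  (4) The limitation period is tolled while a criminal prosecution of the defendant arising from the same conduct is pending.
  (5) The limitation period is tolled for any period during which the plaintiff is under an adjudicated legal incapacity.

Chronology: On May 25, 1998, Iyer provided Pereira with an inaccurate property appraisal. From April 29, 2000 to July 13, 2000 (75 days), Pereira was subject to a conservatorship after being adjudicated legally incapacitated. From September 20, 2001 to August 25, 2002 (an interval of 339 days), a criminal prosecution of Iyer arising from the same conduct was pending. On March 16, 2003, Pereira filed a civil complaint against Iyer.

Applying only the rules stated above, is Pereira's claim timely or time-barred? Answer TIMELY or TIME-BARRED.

The claim accrued on May 25, 1998, the date of the act.
The untolled deadline — 42 months after May 25, 1998 — is November 25, 2001.
The plaintiff's legal incapacity from April 29, 2000 to July 13, 2000 tolled the period for 75 days, extending the deadline to February 8, 2002.
Because the pending criminal prosecution ran from September 20, 2001 to August 25, 2002, the deadline is extended by 339 days to January 13, 2003.
Pereira filed on March 16, 2003, after the January 13, 2003 deadline, so the action is time-barred.

TIME-BARRED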